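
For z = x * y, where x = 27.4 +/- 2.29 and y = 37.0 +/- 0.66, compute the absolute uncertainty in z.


For a product z = x*y, the relative uncertainty is:
uz/z = sqrt((ux/x)^2 + (uy/y)^2)
Relative uncertainties: ux/x = 2.29/27.4 = 0.083577
uy/y = 0.66/37.0 = 0.017838
z = 27.4 * 37.0 = 1013.8
uz = 1013.8 * sqrt(0.083577^2 + 0.017838^2) = 86.638

86.638


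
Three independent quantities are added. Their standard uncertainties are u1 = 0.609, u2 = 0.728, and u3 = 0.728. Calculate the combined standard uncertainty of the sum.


For a sum of independent quantities, uc = sqrt(u1^2 + u2^2 + u3^2).
uc = sqrt(0.609^2 + 0.728^2 + 0.728^2)
uc = sqrt(0.370881 + 0.529984 + 0.529984)
uc = 1.1962

1.1962


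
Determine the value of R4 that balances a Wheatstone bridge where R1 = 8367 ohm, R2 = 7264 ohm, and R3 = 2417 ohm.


At balance: R1*R4 = R2*R3, so R4 = R2*R3/R1.
R4 = 7264 * 2417 / 8367
R4 = 17557088 / 8367
R4 = 2098.37 ohm

2098.37 ohm


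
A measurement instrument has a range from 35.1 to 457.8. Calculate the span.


Span = upper range - lower range.
Span = 457.8 - (35.1)
Span = 422.7

422.7


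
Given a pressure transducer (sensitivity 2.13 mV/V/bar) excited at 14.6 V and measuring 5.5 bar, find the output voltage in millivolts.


Output = sensitivity * Vex * P.
Vout = 2.13 * 14.6 * 5.5
Vout = 31.098 * 5.5
Vout = 171.04 mV

171.04 mV


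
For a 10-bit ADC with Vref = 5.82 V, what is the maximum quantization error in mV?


The maximum quantization error is +/- LSB/2.
LSB = Vref / 2^n = 5.82 / 1024 = 0.00568359 V
Max error = LSB / 2 = 0.00568359 / 2 = 0.0028418 V
Max error = 2.8418 mV

2.8418 mV


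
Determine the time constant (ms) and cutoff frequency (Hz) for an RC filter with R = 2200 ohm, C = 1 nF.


Time constant: tau = R * C.
tau = 2200 * 1.00e-09 = 2.2e-06 s
tau = 0.0022 ms
Cutoff frequency: fc = 1 / (2*pi*R*C).
fc = 1 / (2*pi*2.2e-06) = 72343.16 Hz

tau = 0.0022 ms, fc = 72343.16 Hz


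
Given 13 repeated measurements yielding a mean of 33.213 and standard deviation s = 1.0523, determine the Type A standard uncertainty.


The standard uncertainty for Type A evaluation is u = s / sqrt(n).
u = 1.0523 / sqrt(13)
u = 1.0523 / 3.6056
u = 0.2919

0.2919


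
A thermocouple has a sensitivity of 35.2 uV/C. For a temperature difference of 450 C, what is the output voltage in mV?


The thermocouple output V = sensitivity * dT.
V = 35.2 uV/C * 450 C
V = 15840.0 uV
V = 15.84 mV

15.84 mV


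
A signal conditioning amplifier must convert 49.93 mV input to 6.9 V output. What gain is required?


Gain = Vout / Vin (converting to same units).
G = 6.9 V / 49.93 mV
G = 6900.0 mV / 49.93 mV
G = 138.19

138.19


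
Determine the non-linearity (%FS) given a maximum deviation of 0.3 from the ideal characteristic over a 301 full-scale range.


Linearity error = (max deviation / full scale) * 100%.
Linearity = (0.3 / 301) * 100
Linearity = 0.1 %FS

0.1 %FS


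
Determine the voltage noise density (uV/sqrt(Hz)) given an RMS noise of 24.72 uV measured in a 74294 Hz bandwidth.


Noise spectral density = Vrms / sqrt(BW).
NSD = 24.72 / sqrt(74294)
NSD = 24.72 / 272.5693
NSD = 0.0907 uV/sqrt(Hz)

0.0907 uV/sqrt(Hz)


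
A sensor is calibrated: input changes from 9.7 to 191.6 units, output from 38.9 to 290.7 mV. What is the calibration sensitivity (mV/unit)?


Sensitivity = (y2 - y1) / (x2 - x1).
S = (290.7 - 38.9) / (191.6 - 9.7)
S = 251.8 / 181.9
S = 1.3843 mV/unit

1.3843 mV/unit


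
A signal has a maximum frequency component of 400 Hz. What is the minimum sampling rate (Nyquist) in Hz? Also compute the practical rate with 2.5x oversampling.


By Nyquist theorem, fs_min = 2 * fmax.
fs_min = 2 * 400 = 800 Hz
Practical rate = 2.5 * fs_min = 2.5 * 800 = 2000 Hz

fs_min = 800 Hz, fs_practical = 2000 Hz


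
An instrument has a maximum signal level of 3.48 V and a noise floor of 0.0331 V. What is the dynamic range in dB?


Dynamic range = 20 * log10(Vmax / Vnoise).
DR = 20 * log10(3.48 / 0.0331)
DR = 20 * log10(105.14)
DR = 40.44 dB

40.44 dB


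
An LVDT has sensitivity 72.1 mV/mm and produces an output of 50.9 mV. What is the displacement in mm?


Displacement = Vout / sensitivity.
d = 50.9 / 72.1
d = 0.706 mm

0.706 mm


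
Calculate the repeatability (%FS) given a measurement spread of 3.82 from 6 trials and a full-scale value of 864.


Repeatability = (spread / full scale) * 100%.
R = (3.82 / 864) * 100
R = 0.442 %FS

0.442 %FS


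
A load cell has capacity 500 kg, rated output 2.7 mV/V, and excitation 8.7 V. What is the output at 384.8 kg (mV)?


Vout = rated_output * Vex * (load / capacity).
Vout = 2.7 * 8.7 * (384.8 / 500)
Vout = 2.7 * 8.7 * 0.7696
Vout = 18.078 mV

18.078 mV


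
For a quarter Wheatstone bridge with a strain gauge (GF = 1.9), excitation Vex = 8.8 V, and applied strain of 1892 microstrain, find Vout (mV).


Quarter bridge output: Vout = (GF * epsilon * Vex) / 4.
Vout = (1.9 * 1892e-6 * 8.8) / 4
Vout = 0.03163424 / 4 V
Vout = 0.00790856 V = 7.9086 mV

7.9086 mV


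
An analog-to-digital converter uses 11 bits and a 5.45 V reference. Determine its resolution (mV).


The resolution (LSB) of an ADC is Vref / 2^n.
LSB = 5.45 / 2^11
LSB = 5.45 / 2048
LSB = 0.00266113 V = 2.66113281 mV

2.66113281 mV


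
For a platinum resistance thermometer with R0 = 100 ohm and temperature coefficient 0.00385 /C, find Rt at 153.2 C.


The RTD equation: Rt = R0 * (1 + alpha * T).
Rt = 100 * (1 + 0.00385 * 153.2)
Rt = 100 * (1 + 0.58982)
Rt = 100 * 1.58982
Rt = 158.982 ohm

158.982 ohm


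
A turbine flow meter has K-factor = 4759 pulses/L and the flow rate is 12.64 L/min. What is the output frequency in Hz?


Frequency = K * Q / 60 (converting L/min to L/s).
f = 4759 * 12.64 / 60
f = 60153.76 / 60
f = 1002.56 Hz

1002.56 Hz


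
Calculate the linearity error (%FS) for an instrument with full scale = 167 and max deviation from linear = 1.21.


Linearity error = (max deviation / full scale) * 100%.
Linearity = (1.21 / 167) * 100
Linearity = 0.725 %FS

0.725 %FS


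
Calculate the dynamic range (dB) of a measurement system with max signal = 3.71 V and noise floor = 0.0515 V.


Dynamic range = 20 * log10(Vmax / Vnoise).
DR = 20 * log10(3.71 / 0.0515)
DR = 20 * log10(72.04)
DR = 37.15 dB

37.15 dB


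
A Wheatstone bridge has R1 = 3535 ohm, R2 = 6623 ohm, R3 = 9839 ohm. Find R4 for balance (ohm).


At balance: R1*R4 = R2*R3, so R4 = R2*R3/R1.
R4 = 6623 * 9839 / 3535
R4 = 65163697 / 3535
R4 = 18433.86 ohm

18433.86 ohm


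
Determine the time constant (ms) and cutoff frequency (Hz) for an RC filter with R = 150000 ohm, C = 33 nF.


Time constant: tau = R * C.
tau = 150000 * 3.30e-08 = 0.00495 s
tau = 4.95 ms
Cutoff frequency: fc = 1 / (2*pi*R*C).
fc = 1 / (2*pi*0.00495) = 32.15 Hz

tau = 4.95 ms, fc = 32.15 Hz


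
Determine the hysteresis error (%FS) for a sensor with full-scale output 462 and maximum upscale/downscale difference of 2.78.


Hysteresis = (max difference / full scale) * 100%.
H = (2.78 / 462) * 100
H = 0.602 %FS

0.602 %FS


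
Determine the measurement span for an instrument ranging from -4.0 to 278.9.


Span = upper range - lower range.
Span = 278.9 - (-4.0)
Span = 282.9

282.9


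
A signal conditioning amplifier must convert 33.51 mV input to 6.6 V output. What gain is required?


Gain = Vout / Vin (converting to same units).
G = 6.6 V / 33.51 mV
G = 6600.0 mV / 33.51 mV
G = 196.96

196.96


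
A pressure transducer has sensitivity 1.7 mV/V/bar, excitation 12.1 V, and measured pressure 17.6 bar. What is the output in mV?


Output = sensitivity * Vex * P.
Vout = 1.7 * 12.1 * 17.6
Vout = 20.57 * 17.6
Vout = 362.03 mV

362.03 mV


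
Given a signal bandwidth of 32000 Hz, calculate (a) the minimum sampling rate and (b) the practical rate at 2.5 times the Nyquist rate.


By Nyquist theorem, fs_min = 2 * fmax.
fs_min = 2 * 32000 = 64000 Hz
Practical rate = 2.5 * fs_min = 2.5 * 64000 = 160000 Hz

fs_min = 64000 Hz, fs_practical = 160000 Hz


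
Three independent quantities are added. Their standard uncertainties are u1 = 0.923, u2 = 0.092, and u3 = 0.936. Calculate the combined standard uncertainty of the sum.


For a sum of independent quantities, uc = sqrt(u1^2 + u2^2 + u3^2).
uc = sqrt(0.923^2 + 0.092^2 + 0.936^2)
uc = sqrt(0.851929 + 0.008464 + 0.876096)
uc = 1.3178

1.3178


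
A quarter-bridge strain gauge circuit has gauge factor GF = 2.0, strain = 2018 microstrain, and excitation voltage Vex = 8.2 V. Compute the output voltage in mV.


Quarter bridge output: Vout = (GF * epsilon * Vex) / 4.
Vout = (2.0 * 2018e-6 * 8.2) / 4
Vout = 0.0330952 / 4 V
Vout = 0.0082738 V = 8.2738 mV

8.2738 mV


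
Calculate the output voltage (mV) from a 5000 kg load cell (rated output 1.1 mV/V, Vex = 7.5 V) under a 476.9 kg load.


Vout = rated_output * Vex * (load / capacity).
Vout = 1.1 * 7.5 * (476.9 / 5000)
Vout = 1.1 * 7.5 * 0.09538
Vout = 0.787 mV

0.787 mV


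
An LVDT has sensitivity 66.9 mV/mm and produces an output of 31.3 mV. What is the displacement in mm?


Displacement = Vout / sensitivity.
d = 31.3 / 66.9
d = 0.468 mm

0.468 mm


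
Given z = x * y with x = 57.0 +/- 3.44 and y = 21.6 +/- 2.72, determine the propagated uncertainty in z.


For a product z = x*y, the relative uncertainty is:
uz/z = sqrt((ux/x)^2 + (uy/y)^2)
Relative uncertainties: ux/x = 3.44/57.0 = 0.060351
uy/y = 2.72/21.6 = 0.125926
z = 57.0 * 21.6 = 1231.2
uz = 1231.2 * sqrt(0.060351^2 + 0.125926^2) = 171.926

171.926


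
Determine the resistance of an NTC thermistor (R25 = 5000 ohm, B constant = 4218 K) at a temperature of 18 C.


NTC thermistor equation: Rt = R25 * exp(B * (1/T - 1/T25)).
T in Kelvin: 291.15 K, T25 = 298.15 K
1/T - 1/T25 = 1/291.15 - 1/298.15 = 8.064e-05
B * (1/T - 1/T25) = 4218 * 8.064e-05 = 0.3401
Rt = 5000 * exp(0.3401) = 7025.7 ohm

7025.7 ohm


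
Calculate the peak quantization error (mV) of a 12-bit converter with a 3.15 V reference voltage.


The maximum quantization error is +/- LSB/2.
LSB = Vref / 2^n = 3.15 / 4096 = 0.00076904 V
Max error = LSB / 2 = 0.00076904 / 2 = 0.00038452 V
Max error = 0.3845 mV

0.3845 mV


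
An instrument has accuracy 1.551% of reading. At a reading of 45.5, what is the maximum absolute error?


Absolute error = (accuracy% / 100) * reading.
Error = (1.551 / 100) * 45.5
Error = 0.01551 * 45.5
Error = 0.7057

0.7057


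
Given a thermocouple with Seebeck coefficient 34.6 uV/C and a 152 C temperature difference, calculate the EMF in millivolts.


The thermocouple output V = sensitivity * dT.
V = 34.6 uV/C * 152 C
V = 5259.2 uV
V = 5.259 mV

5.259 mV


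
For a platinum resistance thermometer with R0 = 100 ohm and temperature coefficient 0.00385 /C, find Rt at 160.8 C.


The RTD equation: Rt = R0 * (1 + alpha * T).
Rt = 100 * (1 + 0.00385 * 160.8)
Rt = 100 * (1 + 0.61908)
Rt = 100 * 1.61908
Rt = 161.908 ohm

161.908 ohm


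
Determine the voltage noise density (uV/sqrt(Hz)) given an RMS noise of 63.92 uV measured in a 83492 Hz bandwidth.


Noise spectral density = Vrms / sqrt(BW).
NSD = 63.92 / sqrt(83492)
NSD = 63.92 / 288.9498
NSD = 0.2212 uV/sqrt(Hz)

0.2212 uV/sqrt(Hz)


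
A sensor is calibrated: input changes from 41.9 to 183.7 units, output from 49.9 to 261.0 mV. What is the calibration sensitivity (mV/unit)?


Sensitivity = (y2 - y1) / (x2 - x1).
S = (261.0 - 49.9) / (183.7 - 41.9)
S = 211.1 / 141.8
S = 1.4887 mV/unit

1.4887 mV/unit


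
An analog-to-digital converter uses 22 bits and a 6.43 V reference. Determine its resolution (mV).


The resolution (LSB) of an ADC is Vref / 2^n.
LSB = 6.43 / 2^22
LSB = 6.43 / 4194304
LSB = 1.53e-06 V = 0.00153303 mV

0.00153303 mV


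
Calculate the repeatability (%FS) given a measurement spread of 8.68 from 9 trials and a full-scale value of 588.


Repeatability = (spread / full scale) * 100%.
R = (8.68 / 588) * 100
R = 1.476 %FS

1.476 %FS


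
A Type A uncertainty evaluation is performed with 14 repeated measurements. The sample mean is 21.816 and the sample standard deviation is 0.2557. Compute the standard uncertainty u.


The standard uncertainty for Type A evaluation is u = s / sqrt(n).
u = 0.2557 / sqrt(14)
u = 0.2557 / 3.7417
u = 0.0683

0.0683


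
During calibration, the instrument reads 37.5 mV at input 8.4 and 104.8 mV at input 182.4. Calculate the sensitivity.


Sensitivity = (y2 - y1) / (x2 - x1).
S = (104.8 - 37.5) / (182.4 - 8.4)
S = 67.3 / 174.0
S = 0.3868 mV/unit

0.3868 mV/unit


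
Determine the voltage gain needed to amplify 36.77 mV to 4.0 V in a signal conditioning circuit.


Gain = Vout / Vin (converting to same units).
G = 4.0 V / 36.77 mV
G = 4000.0 mV / 36.77 mV
G = 108.78

108.78


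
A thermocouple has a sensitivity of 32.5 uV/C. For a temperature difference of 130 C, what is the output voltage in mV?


The thermocouple output V = sensitivity * dT.
V = 32.5 uV/C * 130 C
V = 4225.0 uV
V = 4.225 mV

4.225 mV


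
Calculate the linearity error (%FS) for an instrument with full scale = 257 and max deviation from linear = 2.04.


Linearity error = (max deviation / full scale) * 100%.
Linearity = (2.04 / 257) * 100
Linearity = 0.794 %FS

0.794 %FS


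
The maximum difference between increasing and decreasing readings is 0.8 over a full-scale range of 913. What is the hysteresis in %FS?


Hysteresis = (max difference / full scale) * 100%.
H = (0.8 / 913) * 100
H = 0.088 %FS

0.088 %FS


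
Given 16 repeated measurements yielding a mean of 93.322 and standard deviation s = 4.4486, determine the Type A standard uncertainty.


The standard uncertainty for Type A evaluation is u = s / sqrt(n).
u = 4.4486 / sqrt(16)
u = 4.4486 / 4.0
u = 1.1121

1.1121


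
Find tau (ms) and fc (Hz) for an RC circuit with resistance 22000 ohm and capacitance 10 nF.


Time constant: tau = R * C.
tau = 22000 * 1.00e-08 = 0.00022 s
tau = 0.22 ms
Cutoff frequency: fc = 1 / (2*pi*R*C).
fc = 1 / (2*pi*0.00022) = 723.43 Hz

tau = 0.22 ms, fc = 723.43 Hz


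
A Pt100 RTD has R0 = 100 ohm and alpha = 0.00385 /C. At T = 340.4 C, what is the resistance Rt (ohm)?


The RTD equation: Rt = R0 * (1 + alpha * T).
Rt = 100 * (1 + 0.00385 * 340.4)
Rt = 100 * (1 + 1.31054)
Rt = 100 * 2.31054
Rt = 231.054 ohm

231.054 ohm


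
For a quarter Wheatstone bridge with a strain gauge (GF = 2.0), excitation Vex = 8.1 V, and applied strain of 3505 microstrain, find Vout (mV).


Quarter bridge output: Vout = (GF * epsilon * Vex) / 4.
Vout = (2.0 * 3505e-6 * 8.1) / 4
Vout = 0.056781 / 4 V
Vout = 0.01419525 V = 14.1952 mV

14.1952 mV


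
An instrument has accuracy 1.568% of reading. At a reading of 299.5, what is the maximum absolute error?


Absolute error = (accuracy% / 100) * reading.
Error = (1.568 / 100) * 299.5
Error = 0.01568 * 299.5
Error = 4.6962

4.6962


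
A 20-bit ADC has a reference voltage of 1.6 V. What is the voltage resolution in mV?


The resolution (LSB) of an ADC is Vref / 2^n.
LSB = 1.6 / 2^20
LSB = 1.6 / 1048576
LSB = 1.53e-06 V = 0.00152588 mV

0.00152588 mV


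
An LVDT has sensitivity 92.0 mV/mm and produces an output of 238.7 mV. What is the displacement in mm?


Displacement = Vout / sensitivity.
d = 238.7 / 92.0
d = 2.595 mm

2.595 mm


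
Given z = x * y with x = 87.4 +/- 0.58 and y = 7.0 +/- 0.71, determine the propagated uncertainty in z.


For a product z = x*y, the relative uncertainty is:
uz/z = sqrt((ux/x)^2 + (uy/y)^2)
Relative uncertainties: ux/x = 0.58/87.4 = 0.006636
uy/y = 0.71/7.0 = 0.101429
z = 87.4 * 7.0 = 611.8
uz = 611.8 * sqrt(0.006636^2 + 0.101429^2) = 62.187

62.187


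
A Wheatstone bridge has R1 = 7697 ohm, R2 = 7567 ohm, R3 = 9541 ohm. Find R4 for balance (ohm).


At balance: R1*R4 = R2*R3, so R4 = R2*R3/R1.
R4 = 7567 * 9541 / 7697
R4 = 72196747 / 7697
R4 = 9379.86 ohm

9379.86 ohm


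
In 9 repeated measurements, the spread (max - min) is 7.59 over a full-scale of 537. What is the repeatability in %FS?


Repeatability = (spread / full scale) * 100%.
R = (7.59 / 537) * 100
R = 1.413 %FS

1.413 %FS


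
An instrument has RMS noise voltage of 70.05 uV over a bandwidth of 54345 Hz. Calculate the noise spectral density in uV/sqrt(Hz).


Noise spectral density = Vrms / sqrt(BW).
NSD = 70.05 / sqrt(54345)
NSD = 70.05 / 233.1201
NSD = 0.3005 uV/sqrt(Hz)

0.3005 uV/sqrt(Hz)


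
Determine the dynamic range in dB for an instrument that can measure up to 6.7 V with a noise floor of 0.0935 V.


Dynamic range = 20 * log10(Vmax / Vnoise).
DR = 20 * log10(6.7 / 0.0935)
DR = 20 * log10(71.66)
DR = 37.11 dB

37.11 dB


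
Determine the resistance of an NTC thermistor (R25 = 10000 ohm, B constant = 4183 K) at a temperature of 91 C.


NTC thermistor equation: Rt = R25 * exp(B * (1/T - 1/T25)).
T in Kelvin: 364.15 K, T25 = 298.15 K
1/T - 1/T25 = 1/364.15 - 1/298.15 = -0.0006079
B * (1/T - 1/T25) = 4183 * -0.0006079 = -2.5428
Rt = 10000 * exp(-2.5428) = 786.4 ohm

786.4 ohm


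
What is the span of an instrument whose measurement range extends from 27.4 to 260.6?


Span = upper range - lower range.
Span = 260.6 - (27.4)
Span = 233.2

233.2


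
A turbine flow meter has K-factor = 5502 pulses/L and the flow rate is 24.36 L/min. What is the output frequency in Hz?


Frequency = K * Q / 60 (converting L/min to L/s).
f = 5502 * 24.36 / 60
f = 134028.72 / 60
f = 2233.81 Hz

2233.81 Hz


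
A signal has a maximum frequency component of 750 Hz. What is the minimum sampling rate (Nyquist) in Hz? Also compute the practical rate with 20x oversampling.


By Nyquist theorem, fs_min = 2 * fmax.
fs_min = 2 * 750 = 1500 Hz
Practical rate = 20 * fs_min = 20 * 1500 = 30000 Hz

fs_min = 1500 Hz, fs_practical = 30000 Hz


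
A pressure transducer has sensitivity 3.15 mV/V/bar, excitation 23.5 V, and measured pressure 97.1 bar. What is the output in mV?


Output = sensitivity * Vex * P.
Vout = 3.15 * 23.5 * 97.1
Vout = 74.025 * 97.1
Vout = 7187.83 mV

7187.83 mV


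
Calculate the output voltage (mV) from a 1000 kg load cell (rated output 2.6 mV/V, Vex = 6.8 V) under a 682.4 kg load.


Vout = rated_output * Vex * (load / capacity).
Vout = 2.6 * 6.8 * (682.4 / 1000)
Vout = 2.6 * 6.8 * 0.6824
Vout = 12.065 mV

12.065 mV


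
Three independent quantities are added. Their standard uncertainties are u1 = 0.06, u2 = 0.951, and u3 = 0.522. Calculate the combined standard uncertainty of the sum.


For a sum of independent quantities, uc = sqrt(u1^2 + u2^2 + u3^2).
uc = sqrt(0.06^2 + 0.951^2 + 0.522^2)
uc = sqrt(0.0036 + 0.904401 + 0.272484)
uc = 1.0865

1.0865


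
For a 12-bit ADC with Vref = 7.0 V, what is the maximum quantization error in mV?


The maximum quantization error is +/- LSB/2.
LSB = Vref / 2^n = 7.0 / 4096 = 0.00170898 V
Max error = LSB / 2 = 0.00170898 / 2 = 0.00085449 V
Max error = 0.8545 mV

0.8545 mV


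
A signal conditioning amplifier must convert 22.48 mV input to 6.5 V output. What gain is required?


Gain = Vout / Vin (converting to same units).
G = 6.5 V / 22.48 mV
G = 6500.0 mV / 22.48 mV
G = 289.15

289.15


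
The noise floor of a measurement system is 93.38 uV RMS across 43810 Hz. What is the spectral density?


Noise spectral density = Vrms / sqrt(BW).
NSD = 93.38 / sqrt(43810)
NSD = 93.38 / 209.3084
NSD = 0.4461 uV/sqrt(Hz)

0.4461 uV/sqrt(Hz)


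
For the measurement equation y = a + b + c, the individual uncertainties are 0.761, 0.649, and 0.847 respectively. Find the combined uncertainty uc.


For a sum of independent quantities, uc = sqrt(u1^2 + u2^2 + u3^2).
uc = sqrt(0.761^2 + 0.649^2 + 0.847^2)
uc = sqrt(0.579121 + 0.421201 + 0.717409)
uc = 1.3106

1.3106


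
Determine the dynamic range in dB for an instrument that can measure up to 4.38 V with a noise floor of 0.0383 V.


Dynamic range = 20 * log10(Vmax / Vnoise).
DR = 20 * log10(4.38 / 0.0383)
DR = 20 * log10(114.36)
DR = 41.17 dB

41.17 dB


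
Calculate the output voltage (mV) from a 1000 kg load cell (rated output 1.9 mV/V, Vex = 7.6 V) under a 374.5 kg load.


Vout = rated_output * Vex * (load / capacity).
Vout = 1.9 * 7.6 * (374.5 / 1000)
Vout = 1.9 * 7.6 * 0.3745
Vout = 5.408 mV

5.408 mV


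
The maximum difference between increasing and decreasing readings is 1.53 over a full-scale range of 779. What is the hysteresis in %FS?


Hysteresis = (max difference / full scale) * 100%.
H = (1.53 / 779) * 100
H = 0.196 %FS

0.196 %FS


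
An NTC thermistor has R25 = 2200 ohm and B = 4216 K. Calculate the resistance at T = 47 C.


NTC thermistor equation: Rt = R25 * exp(B * (1/T - 1/T25)).
T in Kelvin: 320.15 K, T25 = 298.15 K
1/T - 1/T25 = 1/320.15 - 1/298.15 = -0.00023048
B * (1/T - 1/T25) = 4216 * -0.00023048 = -0.9717
Rt = 2200 * exp(-0.9717) = 832.6 ohm

832.6 ohm


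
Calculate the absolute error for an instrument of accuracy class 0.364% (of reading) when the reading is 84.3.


Absolute error = (accuracy% / 100) * reading.
Error = (0.364 / 100) * 84.3
Error = 0.00364 * 84.3
Error = 0.3069

0.3069


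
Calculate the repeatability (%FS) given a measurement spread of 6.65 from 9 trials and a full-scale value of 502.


Repeatability = (spread / full scale) * 100%.
R = (6.65 / 502) * 100
R = 1.325 %FS

1.325 %FS


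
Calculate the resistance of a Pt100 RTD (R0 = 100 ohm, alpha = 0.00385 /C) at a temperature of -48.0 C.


The RTD equation: Rt = R0 * (1 + alpha * T).
Rt = 100 * (1 + 0.00385 * -48.0)
Rt = 100 * (1 + -0.1848)
Rt = 100 * 0.8152
Rt = 81.52 ohm

81.52 ohm


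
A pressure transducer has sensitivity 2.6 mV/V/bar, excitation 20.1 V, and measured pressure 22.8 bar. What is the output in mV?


Output = sensitivity * Vex * P.
Vout = 2.6 * 20.1 * 22.8
Vout = 52.26 * 22.8
Vout = 1191.53 mV

1191.53 mV


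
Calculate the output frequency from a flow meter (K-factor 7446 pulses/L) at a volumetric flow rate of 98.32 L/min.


Frequency = K * Q / 60 (converting L/min to L/s).
f = 7446 * 98.32 / 60
f = 732090.72 / 60
f = 12201.51 Hz

12201.51 Hz


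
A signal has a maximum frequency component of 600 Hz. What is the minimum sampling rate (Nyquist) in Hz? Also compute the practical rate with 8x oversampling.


By Nyquist theorem, fs_min = 2 * fmax.
fs_min = 2 * 600 = 1200 Hz
Practical rate = 8 * fs_min = 8 * 1200 = 9600 Hz

fs_min = 1200 Hz, fs_practical = 9600 Hz


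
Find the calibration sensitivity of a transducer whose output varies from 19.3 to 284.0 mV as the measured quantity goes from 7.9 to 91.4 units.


Sensitivity = (y2 - y1) / (x2 - x1).
S = (284.0 - 19.3) / (91.4 - 7.9)
S = 264.7 / 83.5
S = 3.1701 mV/unit

3.1701 mV/unit


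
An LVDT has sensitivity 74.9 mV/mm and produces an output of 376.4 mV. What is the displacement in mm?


Displacement = Vout / sensitivity.
d = 376.4 / 74.9
d = 5.025 mm

5.025 mm


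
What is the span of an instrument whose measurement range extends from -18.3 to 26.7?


Span = upper range - lower range.
Span = 26.7 - (-18.3)
Span = 45.0

45.0


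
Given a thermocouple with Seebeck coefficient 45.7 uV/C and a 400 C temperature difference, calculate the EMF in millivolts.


The thermocouple output V = sensitivity * dT.
V = 45.7 uV/C * 400 C
V = 18280.0 uV
V = 18.28 mV

18.28 mV


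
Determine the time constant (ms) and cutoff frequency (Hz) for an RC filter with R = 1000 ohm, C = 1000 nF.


Time constant: tau = R * C.
tau = 1000 * 1.00e-06 = 0.001 s
tau = 1.0 ms
Cutoff frequency: fc = 1 / (2*pi*R*C).
fc = 1 / (2*pi*0.001) = 159.15 Hz

tau = 1.0 ms, fc = 159.15 Hz


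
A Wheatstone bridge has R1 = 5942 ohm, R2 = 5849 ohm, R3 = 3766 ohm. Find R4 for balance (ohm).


At balance: R1*R4 = R2*R3, so R4 = R2*R3/R1.
R4 = 5849 * 3766 / 5942
R4 = 22027334 / 5942
R4 = 3707.06 ohm

3707.06 ohm


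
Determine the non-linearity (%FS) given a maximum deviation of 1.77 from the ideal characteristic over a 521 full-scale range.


Linearity error = (max deviation / full scale) * 100%.
Linearity = (1.77 / 521) * 100
Linearity = 0.34 %FS

0.34 %FS


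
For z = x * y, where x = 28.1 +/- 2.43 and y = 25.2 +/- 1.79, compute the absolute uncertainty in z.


For a product z = x*y, the relative uncertainty is:
uz/z = sqrt((ux/x)^2 + (uy/y)^2)
Relative uncertainties: ux/x = 2.43/28.1 = 0.086477
uy/y = 1.79/25.2 = 0.071032
z = 28.1 * 25.2 = 708.1
uz = 708.1 * sqrt(0.086477^2 + 0.071032^2) = 79.245

79.245


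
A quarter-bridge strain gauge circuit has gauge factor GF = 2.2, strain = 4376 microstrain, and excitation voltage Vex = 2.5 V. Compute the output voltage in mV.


Quarter bridge output: Vout = (GF * epsilon * Vex) / 4.
Vout = (2.2 * 4376e-6 * 2.5) / 4
Vout = 0.024068 / 4 V
Vout = 0.006017 V = 6.017 mV

6.017 mV


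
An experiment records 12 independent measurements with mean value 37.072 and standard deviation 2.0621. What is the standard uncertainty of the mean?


The standard uncertainty for Type A evaluation is u = s / sqrt(n).
u = 2.0621 / sqrt(12)
u = 2.0621 / 3.4641
u = 0.5953

0.5953


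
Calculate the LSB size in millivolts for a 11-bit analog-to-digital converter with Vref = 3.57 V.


The resolution (LSB) of an ADC is Vref / 2^n.
LSB = 3.57 / 2^11
LSB = 3.57 / 2048
LSB = 0.00174316 V = 1.74316406 mV

1.74316406 mV


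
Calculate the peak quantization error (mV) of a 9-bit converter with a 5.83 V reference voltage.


The maximum quantization error is +/- LSB/2.
LSB = Vref / 2^n = 5.83 / 512 = 0.01138672 V
Max error = LSB / 2 = 0.01138672 / 2 = 0.00569336 V
Max error = 5.6934 mV

5.6934 mV


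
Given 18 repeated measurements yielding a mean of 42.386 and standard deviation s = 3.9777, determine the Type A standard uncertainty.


The standard uncertainty for Type A evaluation is u = s / sqrt(n).
u = 3.9777 / sqrt(18)
u = 3.9777 / 4.2426
u = 0.9376

0.9376


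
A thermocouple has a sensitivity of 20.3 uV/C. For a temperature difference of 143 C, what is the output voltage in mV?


The thermocouple output V = sensitivity * dT.
V = 20.3 uV/C * 143 C
V = 2902.9 uV
V = 2.903 mV

2.903 mV


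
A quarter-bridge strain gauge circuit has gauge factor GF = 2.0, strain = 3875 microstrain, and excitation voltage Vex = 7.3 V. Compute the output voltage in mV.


Quarter bridge output: Vout = (GF * epsilon * Vex) / 4.
Vout = (2.0 * 3875e-6 * 7.3) / 4
Vout = 0.056575 / 4 V
Vout = 0.01414375 V = 14.1438 mV

14.1438 mV


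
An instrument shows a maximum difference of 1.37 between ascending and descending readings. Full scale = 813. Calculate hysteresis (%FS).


Hysteresis = (max difference / full scale) * 100%.
H = (1.37 / 813) * 100
H = 0.169 %FS

0.169 %FS


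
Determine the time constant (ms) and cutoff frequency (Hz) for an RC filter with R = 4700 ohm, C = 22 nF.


Time constant: tau = R * C.
tau = 4700 * 2.20e-08 = 0.0001034 s
tau = 0.1034 ms
Cutoff frequency: fc = 1 / (2*pi*R*C).
fc = 1 / (2*pi*0.0001034) = 1539.22 Hz

tau = 0.1034 ms, fc = 1539.22 Hz


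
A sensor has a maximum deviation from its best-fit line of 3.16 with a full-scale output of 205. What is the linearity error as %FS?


Linearity error = (max deviation / full scale) * 100%.
Linearity = (3.16 / 205) * 100
Linearity = 1.541 %FS

1.541 %FS


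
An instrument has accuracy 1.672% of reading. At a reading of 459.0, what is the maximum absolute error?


Absolute error = (accuracy% / 100) * reading.
Error = (1.672 / 100) * 459.0
Error = 0.01672 * 459.0
Error = 7.6745

7.6745


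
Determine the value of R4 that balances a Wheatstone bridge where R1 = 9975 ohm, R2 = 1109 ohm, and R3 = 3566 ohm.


At balance: R1*R4 = R2*R3, so R4 = R2*R3/R1.
R4 = 1109 * 3566 / 9975
R4 = 3954694 / 9975
R4 = 396.46 ohm

396.46 ohm


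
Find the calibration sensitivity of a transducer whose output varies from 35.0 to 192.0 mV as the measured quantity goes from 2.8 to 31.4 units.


Sensitivity = (y2 - y1) / (x2 - x1).
S = (192.0 - 35.0) / (31.4 - 2.8)
S = 157.0 / 28.6
S = 5.4895 mV/unit

5.4895 mV/unit


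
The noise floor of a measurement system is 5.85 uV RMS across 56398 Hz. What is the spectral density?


Noise spectral density = Vrms / sqrt(BW).
NSD = 5.85 / sqrt(56398)
NSD = 5.85 / 237.4826
NSD = 0.0246 uV/sqrt(Hz)

0.0246 uV/sqrt(Hz)


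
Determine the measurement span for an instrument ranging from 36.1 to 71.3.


Span = upper range - lower range.
Span = 71.3 - (36.1)
Span = 35.2

35.2


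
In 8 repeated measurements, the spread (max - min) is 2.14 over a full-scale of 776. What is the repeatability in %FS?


Repeatability = (spread / full scale) * 100%.
R = (2.14 / 776) * 100
R = 0.276 %FS

0.276 %FS


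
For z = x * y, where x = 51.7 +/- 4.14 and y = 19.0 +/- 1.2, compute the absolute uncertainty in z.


For a product z = x*y, the relative uncertainty is:
uz/z = sqrt((ux/x)^2 + (uy/y)^2)
Relative uncertainties: ux/x = 4.14/51.7 = 0.080077
uy/y = 1.2/19.0 = 0.063158
z = 51.7 * 19.0 = 982.3
uz = 982.3 * sqrt(0.080077^2 + 0.063158^2) = 100.182

100.182


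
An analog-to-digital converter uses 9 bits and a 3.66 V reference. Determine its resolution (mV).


The resolution (LSB) of an ADC is Vref / 2^n.
LSB = 3.66 / 2^9
LSB = 3.66 / 512
LSB = 0.00714844 V = 7.1484375 mV

7.1484375 mV


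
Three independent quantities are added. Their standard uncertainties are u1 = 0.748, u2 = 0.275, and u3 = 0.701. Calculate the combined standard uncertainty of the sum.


For a sum of independent quantities, uc = sqrt(u1^2 + u2^2 + u3^2).
uc = sqrt(0.748^2 + 0.275^2 + 0.701^2)
uc = sqrt(0.559504 + 0.075625 + 0.491401)
uc = 1.0614

1.0614


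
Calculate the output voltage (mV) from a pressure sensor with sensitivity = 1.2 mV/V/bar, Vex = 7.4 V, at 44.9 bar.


Output = sensitivity * Vex * P.
Vout = 1.2 * 7.4 * 44.9
Vout = 8.88 * 44.9
Vout = 398.71 mV

398.71 mV


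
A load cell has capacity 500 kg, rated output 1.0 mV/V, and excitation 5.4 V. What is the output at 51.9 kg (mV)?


Vout = rated_output * Vex * (load / capacity).
Vout = 1.0 * 5.4 * (51.9 / 500)
Vout = 1.0 * 5.4 * 0.1038
Vout = 0.561 mV

0.561 mV


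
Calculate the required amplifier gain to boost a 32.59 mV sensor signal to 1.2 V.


Gain = Vout / Vin (converting to same units).
G = 1.2 V / 32.59 mV
G = 1200.0 mV / 32.59 mV
G = 36.82

36.82


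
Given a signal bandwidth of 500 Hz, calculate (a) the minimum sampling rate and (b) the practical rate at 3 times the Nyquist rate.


By Nyquist theorem, fs_min = 2 * fmax.
fs_min = 2 * 500 = 1000 Hz
Practical rate = 3 * fs_min = 3 * 1000 = 3000 Hz

fs_min = 1000 Hz, fs_practical = 3000 Hz


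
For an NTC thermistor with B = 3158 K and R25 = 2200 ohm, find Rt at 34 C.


NTC thermistor equation: Rt = R25 * exp(B * (1/T - 1/T25)).
T in Kelvin: 307.15 K, T25 = 298.15 K
1/T - 1/T25 = 1/307.15 - 1/298.15 = -9.828e-05
B * (1/T - 1/T25) = 3158 * -9.828e-05 = -0.3104
Rt = 2200 * exp(-0.3104) = 1613.0 ohm

1613.0 ohm


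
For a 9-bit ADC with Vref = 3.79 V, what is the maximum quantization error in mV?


The maximum quantization error is +/- LSB/2.
LSB = Vref / 2^n = 3.79 / 512 = 0.00740234 V
Max error = LSB / 2 = 0.00740234 / 2 = 0.00370117 V
Max error = 3.7012 mV

3.7012 mV


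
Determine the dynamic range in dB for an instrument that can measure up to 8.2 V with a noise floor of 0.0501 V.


Dynamic range = 20 * log10(Vmax / Vnoise).
DR = 20 * log10(8.2 / 0.0501)
DR = 20 * log10(163.67)
DR = 44.28 dB

44.28 dB


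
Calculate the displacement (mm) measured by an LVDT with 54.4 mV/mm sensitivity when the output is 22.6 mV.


Displacement = Vout / sensitivity.
d = 22.6 / 54.4
d = 0.415 mm

0.415 mm


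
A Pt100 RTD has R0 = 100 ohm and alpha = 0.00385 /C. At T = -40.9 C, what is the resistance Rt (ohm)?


The RTD equation: Rt = R0 * (1 + alpha * T).
Rt = 100 * (1 + 0.00385 * -40.9)
Rt = 100 * (1 + -0.157465)
Rt = 100 * 0.842535
Rt = 84.254 ohm

84.254 ohm


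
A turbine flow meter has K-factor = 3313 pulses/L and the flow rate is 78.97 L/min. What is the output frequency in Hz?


Frequency = K * Q / 60 (converting L/min to L/s).
f = 3313 * 78.97 / 60
f = 261627.61 / 60
f = 4360.46 Hz

4360.46 Hz


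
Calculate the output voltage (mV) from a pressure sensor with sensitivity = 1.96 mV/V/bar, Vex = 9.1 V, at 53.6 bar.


Output = sensitivity * Vex * P.
Vout = 1.96 * 9.1 * 53.6
Vout = 17.836 * 53.6
Vout = 956.01 mV

956.01 mV


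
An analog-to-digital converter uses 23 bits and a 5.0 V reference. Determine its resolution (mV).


The resolution (LSB) of an ADC is Vref / 2^n.
LSB = 5.0 / 2^23
LSB = 5.0 / 8388608
LSB = 6e-07 V = 0.00059605 mV

0.00059605 mV


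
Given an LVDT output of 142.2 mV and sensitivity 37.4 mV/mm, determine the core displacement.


Displacement = Vout / sensitivity.
d = 142.2 / 37.4
d = 3.802 mm

3.802 mm


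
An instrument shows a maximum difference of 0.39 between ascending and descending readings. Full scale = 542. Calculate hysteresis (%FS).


Hysteresis = (max difference / full scale) * 100%.
H = (0.39 / 542) * 100
H = 0.072 %FS

0.072 %FS


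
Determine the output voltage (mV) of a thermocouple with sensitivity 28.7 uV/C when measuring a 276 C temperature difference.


The thermocouple output V = sensitivity * dT.
V = 28.7 uV/C * 276 C
V = 7921.2 uV
V = 7.921 mV

7.921 mV


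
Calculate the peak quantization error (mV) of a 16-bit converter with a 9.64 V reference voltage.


The maximum quantization error is +/- LSB/2.
LSB = Vref / 2^n = 9.64 / 65536 = 0.00014709 V
Max error = LSB / 2 = 0.00014709 / 2 = 7.355e-05 V
Max error = 0.0735 mV

0.0735 mV


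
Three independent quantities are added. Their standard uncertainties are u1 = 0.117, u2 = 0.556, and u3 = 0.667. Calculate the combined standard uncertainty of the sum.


For a sum of independent quantities, uc = sqrt(u1^2 + u2^2 + u3^2).
uc = sqrt(0.117^2 + 0.556^2 + 0.667^2)
uc = sqrt(0.013689 + 0.309136 + 0.444889)
uc = 0.8762

0.8762


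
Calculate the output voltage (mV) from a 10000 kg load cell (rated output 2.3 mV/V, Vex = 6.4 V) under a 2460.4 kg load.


Vout = rated_output * Vex * (load / capacity).
Vout = 2.3 * 6.4 * (2460.4 / 10000)
Vout = 2.3 * 6.4 * 0.24604
Vout = 3.622 mV

3.622 mV


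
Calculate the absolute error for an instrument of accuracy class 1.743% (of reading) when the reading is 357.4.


Absolute error = (accuracy% / 100) * reading.
Error = (1.743 / 100) * 357.4
Error = 0.01743 * 357.4
Error = 6.2295

6.2295


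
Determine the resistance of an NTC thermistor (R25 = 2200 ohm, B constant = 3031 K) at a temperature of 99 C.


NTC thermistor equation: Rt = R25 * exp(B * (1/T - 1/T25)).
T in Kelvin: 372.15 K, T25 = 298.15 K
1/T - 1/T25 = 1/372.15 - 1/298.15 = -0.00066693
B * (1/T - 1/T25) = 3031 * -0.00066693 = -2.0215
Rt = 2200 * exp(-2.0215) = 291.4 ohm

291.4 ohm


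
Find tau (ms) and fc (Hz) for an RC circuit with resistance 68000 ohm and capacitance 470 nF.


Time constant: tau = R * C.
tau = 68000 * 4.70e-07 = 0.03196 s
tau = 31.96 ms
Cutoff frequency: fc = 1 / (2*pi*R*C).
fc = 1 / (2*pi*0.03196) = 4.98 Hz

tau = 31.96 ms, fc = 4.98 Hz


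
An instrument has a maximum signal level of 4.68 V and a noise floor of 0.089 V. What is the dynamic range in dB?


Dynamic range = 20 * log10(Vmax / Vnoise).
DR = 20 * log10(4.68 / 0.089)
DR = 20 * log10(52.58)
DR = 34.42 dB

34.42 dB


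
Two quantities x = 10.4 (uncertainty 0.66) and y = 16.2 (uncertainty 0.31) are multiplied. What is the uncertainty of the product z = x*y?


For a product z = x*y, the relative uncertainty is:
uz/z = sqrt((ux/x)^2 + (uy/y)^2)
Relative uncertainties: ux/x = 0.66/10.4 = 0.063462
uy/y = 0.31/16.2 = 0.019136
z = 10.4 * 16.2 = 168.5
uz = 168.5 * sqrt(0.063462^2 + 0.019136^2) = 11.167

11.167


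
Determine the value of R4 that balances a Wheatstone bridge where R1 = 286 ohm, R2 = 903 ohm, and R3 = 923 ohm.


At balance: R1*R4 = R2*R3, so R4 = R2*R3/R1.
R4 = 903 * 923 / 286
R4 = 833469 / 286
R4 = 2914.23 ohm

2914.23 ohm


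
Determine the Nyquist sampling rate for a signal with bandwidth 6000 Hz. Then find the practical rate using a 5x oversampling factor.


By Nyquist theorem, fs_min = 2 * fmax.
fs_min = 2 * 6000 = 12000 Hz
Practical rate = 5 * fs_min = 5 * 12000 = 60000 Hz

fs_min = 12000 Hz, fs_practical = 60000 Hz


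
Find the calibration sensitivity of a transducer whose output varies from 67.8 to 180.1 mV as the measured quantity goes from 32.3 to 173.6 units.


Sensitivity = (y2 - y1) / (x2 - x1).
S = (180.1 - 67.8) / (173.6 - 32.3)
S = 112.3 / 141.3
S = 0.7948 mV/unit

0.7948 mV/unit


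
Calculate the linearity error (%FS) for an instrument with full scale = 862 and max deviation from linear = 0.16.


Linearity error = (max deviation / full scale) * 100%.
Linearity = (0.16 / 862) * 100
Linearity = 0.019 %FS

0.019 %FS


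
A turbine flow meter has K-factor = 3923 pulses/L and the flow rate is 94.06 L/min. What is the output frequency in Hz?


Frequency = K * Q / 60 (converting L/min to L/s).
f = 3923 * 94.06 / 60
f = 368997.38 / 60
f = 6149.96 Hz

6149.96 Hz


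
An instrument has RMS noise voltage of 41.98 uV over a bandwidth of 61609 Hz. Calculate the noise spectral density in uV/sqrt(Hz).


Noise spectral density = Vrms / sqrt(BW).
NSD = 41.98 / sqrt(61609)
NSD = 41.98 / 248.2116
NSD = 0.1691 uV/sqrt(Hz)

0.1691 uV/sqrt(Hz)


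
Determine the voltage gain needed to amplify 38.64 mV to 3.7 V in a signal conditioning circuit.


Gain = Vout / Vin (converting to same units).
G = 3.7 V / 38.64 mV
G = 3700.0 mV / 38.64 mV
G = 95.76

95.76


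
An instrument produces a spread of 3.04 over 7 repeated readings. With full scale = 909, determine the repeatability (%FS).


Repeatability = (spread / full scale) * 100%.
R = (3.04 / 909) * 100
R = 0.334 %FS

0.334 %FS


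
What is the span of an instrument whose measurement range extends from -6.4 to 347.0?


Span = upper range - lower range.
Span = 347.0 - (-6.4)
Span = 353.4

353.4


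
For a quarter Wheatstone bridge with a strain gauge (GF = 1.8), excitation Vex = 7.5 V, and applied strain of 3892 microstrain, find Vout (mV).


Quarter bridge output: Vout = (GF * epsilon * Vex) / 4.
Vout = (1.8 * 3892e-6 * 7.5) / 4
Vout = 0.052542 / 4 V
Vout = 0.0131355 V = 13.1355 mV

13.1355 mV


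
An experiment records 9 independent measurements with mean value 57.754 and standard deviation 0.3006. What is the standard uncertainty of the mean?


The standard uncertainty for Type A evaluation is u = s / sqrt(n).
u = 0.3006 / sqrt(9)
u = 0.3006 / 3.0
u = 0.1002

0.1002


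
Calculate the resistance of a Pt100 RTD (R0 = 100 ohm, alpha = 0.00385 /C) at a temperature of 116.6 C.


The RTD equation: Rt = R0 * (1 + alpha * T).
Rt = 100 * (1 + 0.00385 * 116.6)
Rt = 100 * (1 + 0.44891)
Rt = 100 * 1.44891
Rt = 144.891 ohm

144.891 ohm


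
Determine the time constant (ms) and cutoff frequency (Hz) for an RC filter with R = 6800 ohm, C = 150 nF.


Time constant: tau = R * C.
tau = 6800 * 1.50e-07 = 0.00102 s
tau = 1.02 ms
Cutoff frequency: fc = 1 / (2*pi*R*C).
fc = 1 / (2*pi*0.00102) = 156.03 Hz

tau = 1.02 ms, fc = 156.03 Hz


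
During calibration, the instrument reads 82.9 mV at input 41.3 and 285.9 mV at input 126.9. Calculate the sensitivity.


Sensitivity = (y2 - y1) / (x2 - x1).
S = (285.9 - 82.9) / (126.9 - 41.3)
S = 203.0 / 85.6
S = 2.3715 mV/unit

2.3715 mV/unit


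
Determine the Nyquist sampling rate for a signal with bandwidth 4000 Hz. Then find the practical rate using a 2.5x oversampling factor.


By Nyquist theorem, fs_min = 2 * fmax.
fs_min = 2 * 4000 = 8000 Hz
Practical rate = 2.5 * fs_min = 2.5 * 8000 = 20000 Hz

fs_min = 8000 Hz, fs_practical = 20000 Hz


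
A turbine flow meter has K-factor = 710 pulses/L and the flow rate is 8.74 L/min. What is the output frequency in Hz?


Frequency = K * Q / 60 (converting L/min to L/s).
f = 710 * 8.74 / 60
f = 6205.4 / 60
f = 103.42 Hz

103.42 Hz
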